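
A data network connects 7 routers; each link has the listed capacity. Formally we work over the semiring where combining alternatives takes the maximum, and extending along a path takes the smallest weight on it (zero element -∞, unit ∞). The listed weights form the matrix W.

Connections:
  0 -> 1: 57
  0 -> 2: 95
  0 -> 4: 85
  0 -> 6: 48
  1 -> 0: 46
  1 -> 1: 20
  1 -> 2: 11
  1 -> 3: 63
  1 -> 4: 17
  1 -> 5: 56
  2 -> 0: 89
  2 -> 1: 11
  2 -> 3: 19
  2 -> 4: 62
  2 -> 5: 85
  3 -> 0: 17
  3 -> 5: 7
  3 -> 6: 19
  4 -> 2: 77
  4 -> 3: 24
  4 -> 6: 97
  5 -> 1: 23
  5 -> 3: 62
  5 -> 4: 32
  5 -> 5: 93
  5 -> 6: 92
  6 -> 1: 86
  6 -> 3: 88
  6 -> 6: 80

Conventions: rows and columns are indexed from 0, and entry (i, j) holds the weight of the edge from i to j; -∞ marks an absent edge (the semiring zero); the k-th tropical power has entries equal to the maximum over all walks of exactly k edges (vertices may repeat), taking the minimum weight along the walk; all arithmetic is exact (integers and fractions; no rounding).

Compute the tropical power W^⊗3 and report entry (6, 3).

W^⊗2:
  [89, 48, 77, 57, 62, 85, 85]
  [20, 46, 46, 56, 46, 56, 56]
  [17, 57, 89, 62, 85, 85, 85]
  [-∞, 19, 17, 19, 17, 7, 19]
  [77, 86, -∞, 88, 62, 77, 80]
  [23, 86, 32, 88, 32, 93, 92]
  [46, 80, 11, 80, 17, 56, 80]
W^⊗3:
  [77, 85, 89, 85, 85, 85, 85]
  [46, 56, 46, 56, 46, 56, 56]
  [89, 85, 77, 85, 62, 85, 85]
  [19, 19, 17, 19, 17, 19, 19]
  [46, 80, 77, 80, 77, 77, 80]
  [46, 86, 32, 88, 32, 93, 92]
  [46, 80, 46, 80, 46, 56, 80]
Key observation: the optimum is the walk 6->6->6->3, with weight 80 min 80 min 88 = 80.
Optimal value attained by: walk 6->6->6->3.
Answer: (W^⊗3)[6][3] = 80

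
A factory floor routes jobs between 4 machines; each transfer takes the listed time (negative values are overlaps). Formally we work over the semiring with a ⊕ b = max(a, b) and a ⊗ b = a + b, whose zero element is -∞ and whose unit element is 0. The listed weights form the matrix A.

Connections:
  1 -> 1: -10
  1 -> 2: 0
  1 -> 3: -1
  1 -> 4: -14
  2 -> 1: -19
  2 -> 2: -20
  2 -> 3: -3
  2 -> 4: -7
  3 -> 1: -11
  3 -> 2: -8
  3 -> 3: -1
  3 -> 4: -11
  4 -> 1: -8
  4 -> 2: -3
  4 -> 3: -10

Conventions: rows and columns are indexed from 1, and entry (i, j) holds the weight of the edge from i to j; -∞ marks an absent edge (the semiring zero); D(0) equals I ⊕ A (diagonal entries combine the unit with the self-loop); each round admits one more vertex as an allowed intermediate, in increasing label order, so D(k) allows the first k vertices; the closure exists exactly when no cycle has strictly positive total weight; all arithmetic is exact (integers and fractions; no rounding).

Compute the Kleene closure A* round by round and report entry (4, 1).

D(0):
  [0, 0, -1, -14]
  [-19, 0, -3, -7]
  [-11, -8, 0, -11]
  [-8, -3, -10, 0]
D(1):
  [0, 0, -1, -14]
  [-19, 0, -3, -7]
  [-11, -8, 0, -11]
  [-8, -3, -9, 0]
D(2):
  [0, 0, -1, -7]
  [-19, 0, -3, -7]
  [-11, -8, 0, -11]
  [-8, -3, -6, 0]
D(3):
  [0, 0, -1, -7]
  [-14, 0, -3, -7]
  [-11, -8, 0, -11]
  [-8, -3, -6, 0]
D(4):
  [0, 0, -1, -7]
  [-14, 0, -3, -7]
  [-11, -8, 0, -11]
  [-8, -3, -6, 0]
Answer: A*[4][1] = -8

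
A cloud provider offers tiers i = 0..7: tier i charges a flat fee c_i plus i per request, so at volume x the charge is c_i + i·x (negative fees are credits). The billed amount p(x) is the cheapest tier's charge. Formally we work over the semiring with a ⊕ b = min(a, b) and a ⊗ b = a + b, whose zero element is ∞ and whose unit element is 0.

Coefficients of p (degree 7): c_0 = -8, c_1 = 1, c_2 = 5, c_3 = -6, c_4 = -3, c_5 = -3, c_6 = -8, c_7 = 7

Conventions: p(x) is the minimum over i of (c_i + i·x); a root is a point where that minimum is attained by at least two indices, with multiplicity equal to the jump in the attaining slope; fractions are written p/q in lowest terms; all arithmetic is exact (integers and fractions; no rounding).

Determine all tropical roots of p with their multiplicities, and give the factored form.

hull edge (i=0, c=-8) to (i=6, c=-8): slope 0, span 6
hull edge (i=6, c=-8) to (i=7, c=7): slope 15, span 1
Factored form: p(x) = 7 ⊗ (x ⊕ (-15)) ⊗ (x ⊕ 0) ⊗ (x ⊕ 0) ⊗ (x ⊕ 0) ⊗ (x ⊕ 0) ⊗ (x ⊕ 0) ⊗ (x ⊕ 0)
Answer: roots = -15 (mult 1), 0 (mult 6)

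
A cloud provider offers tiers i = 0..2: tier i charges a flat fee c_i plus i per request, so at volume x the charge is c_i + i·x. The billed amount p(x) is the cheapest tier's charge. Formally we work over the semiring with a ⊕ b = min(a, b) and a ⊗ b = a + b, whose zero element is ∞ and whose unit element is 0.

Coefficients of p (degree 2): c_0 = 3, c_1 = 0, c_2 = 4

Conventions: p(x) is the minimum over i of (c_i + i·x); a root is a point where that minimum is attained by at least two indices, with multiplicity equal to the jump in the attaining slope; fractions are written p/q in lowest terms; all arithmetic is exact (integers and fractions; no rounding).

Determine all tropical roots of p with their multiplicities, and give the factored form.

hull edge (i=0, c=3) to (i=1, c=0): slope -3, span 1
hull edge (i=1, c=0) to (i=2, c=4): slope 4, span 1
Factored form: p(x) = 4 ⊗ (x ⊕ (-4)) ⊗ (x ⊕ 3)
Answer: roots = -4 (mult 1), 3 (mult 1)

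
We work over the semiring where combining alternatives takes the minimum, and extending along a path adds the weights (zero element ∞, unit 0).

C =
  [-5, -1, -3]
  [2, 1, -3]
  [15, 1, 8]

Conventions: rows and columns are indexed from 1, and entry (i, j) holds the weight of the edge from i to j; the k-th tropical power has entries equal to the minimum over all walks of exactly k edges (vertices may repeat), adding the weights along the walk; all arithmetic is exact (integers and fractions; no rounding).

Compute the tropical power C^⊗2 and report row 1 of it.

C^⊗2:
  [-10, -6, -8]
  [-3, -2, -2]
  [3, 2, -2]
Answer: row 1 of C^⊗2 = [-10, -6, -8]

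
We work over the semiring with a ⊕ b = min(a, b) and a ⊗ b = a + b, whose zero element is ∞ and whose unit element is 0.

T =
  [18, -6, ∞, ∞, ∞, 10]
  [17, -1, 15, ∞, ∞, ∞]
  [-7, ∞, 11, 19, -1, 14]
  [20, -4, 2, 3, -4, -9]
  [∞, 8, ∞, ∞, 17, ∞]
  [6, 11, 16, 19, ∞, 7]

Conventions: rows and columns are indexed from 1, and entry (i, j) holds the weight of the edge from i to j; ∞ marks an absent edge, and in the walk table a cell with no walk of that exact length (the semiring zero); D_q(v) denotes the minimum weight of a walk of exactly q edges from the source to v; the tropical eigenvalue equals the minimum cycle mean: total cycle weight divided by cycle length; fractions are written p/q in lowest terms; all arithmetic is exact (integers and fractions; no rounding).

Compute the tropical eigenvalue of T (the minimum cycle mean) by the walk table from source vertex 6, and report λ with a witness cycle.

q=0: [∞, ∞, ∞, ∞, ∞, 0]
q=1: [6, 11, 16, 19, ∞, 7]
q=2: [9, 0, 21, 22, 15, 10]
q=3: [14, -1, 15, 25, 18, 13]
q=4: [8, -2, 14, 28, 14, 16]
q=5: [7, -3, 13, 31, 13, 18]
q=6: [6, -4, 12, 32, 12, 17]
Optimal cycle mean attained by: cycle 2->2, total (-1), length 1.
Answer: λ = -1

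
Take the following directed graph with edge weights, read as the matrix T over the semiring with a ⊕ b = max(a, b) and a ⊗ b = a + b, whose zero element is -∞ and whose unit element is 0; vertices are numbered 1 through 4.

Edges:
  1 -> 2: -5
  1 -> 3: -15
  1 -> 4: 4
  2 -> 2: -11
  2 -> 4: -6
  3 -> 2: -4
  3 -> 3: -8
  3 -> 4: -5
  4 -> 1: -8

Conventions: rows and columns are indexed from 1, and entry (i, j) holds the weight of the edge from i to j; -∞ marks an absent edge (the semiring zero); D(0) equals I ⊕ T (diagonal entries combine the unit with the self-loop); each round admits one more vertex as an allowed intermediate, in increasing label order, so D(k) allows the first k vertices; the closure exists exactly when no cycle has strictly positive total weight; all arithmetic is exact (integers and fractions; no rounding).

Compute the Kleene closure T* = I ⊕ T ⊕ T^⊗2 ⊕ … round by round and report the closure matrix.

D(0):
  [0, -5, -15, 4]
  [-∞, 0, -∞, -6]
  [-∞, -4, 0, -5]
  [-8, -∞, -∞, 0]
D(1):
  [0, -5, -15, 4]
  [-∞, 0, -∞, -6]
  [-∞, -4, 0, -5]
  [-8, -13, -23, 0]
D(2):
  [0, -5, -15, 4]
  [-∞, 0, -∞, -6]
  [-∞, -4, 0, -5]
  [-8, -13, -23, 0]
D(3):
  [0, -5, -15, 4]
  [-∞, 0, -∞, -6]
  [-∞, -4, 0, -5]
  [-8, -13, -23, 0]
D(4):
  [0, -5, -15, 4]
  [-14, 0, -29, -6]
  [-13, -4, 0, -5]
  [-8, -13, -23, 0]
Answer: T* = [[0, -5, -15, 4], [-14, 0, -29, -6], [-13, -4, 0, -5], [-8, -13, -23, 0]]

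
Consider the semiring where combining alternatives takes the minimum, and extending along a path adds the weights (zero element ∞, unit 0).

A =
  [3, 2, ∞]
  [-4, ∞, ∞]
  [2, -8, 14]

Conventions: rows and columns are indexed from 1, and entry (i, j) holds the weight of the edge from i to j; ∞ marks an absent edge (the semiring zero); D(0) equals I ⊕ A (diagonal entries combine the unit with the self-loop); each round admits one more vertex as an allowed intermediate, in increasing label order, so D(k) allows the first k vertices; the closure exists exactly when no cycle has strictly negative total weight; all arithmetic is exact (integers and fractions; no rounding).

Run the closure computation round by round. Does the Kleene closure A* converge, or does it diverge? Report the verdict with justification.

D(0):
  [0, 2, ∞]
  [-4, 0, ∞]
  [2, -8, 0]
Detection: at round 1, diagonal entry (2, 2) turns strictly negative.
Key observation: the cycle 2->1->2 has total weight (-4) + 2, which is strictly negative.
Answer: DIVERGES — negative cycle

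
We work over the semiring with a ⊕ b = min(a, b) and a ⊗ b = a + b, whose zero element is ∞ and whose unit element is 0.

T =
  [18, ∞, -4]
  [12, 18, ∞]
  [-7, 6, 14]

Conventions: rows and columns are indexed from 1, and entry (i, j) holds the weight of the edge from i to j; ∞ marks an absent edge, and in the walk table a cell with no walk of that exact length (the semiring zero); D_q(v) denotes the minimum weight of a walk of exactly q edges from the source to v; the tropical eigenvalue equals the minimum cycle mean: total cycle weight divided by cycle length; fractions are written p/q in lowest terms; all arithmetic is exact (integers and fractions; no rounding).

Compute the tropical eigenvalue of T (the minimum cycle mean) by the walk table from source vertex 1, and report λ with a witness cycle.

q=0: [0, ∞, ∞]
q=1: [18, ∞, -4]
q=2: [-11, 2, 10]
q=3: [3, 16, -15]
Optimal cycle mean attained by: cycle 1->3->1, total (-4) + (-7), length 2.
Answer: λ = -11/2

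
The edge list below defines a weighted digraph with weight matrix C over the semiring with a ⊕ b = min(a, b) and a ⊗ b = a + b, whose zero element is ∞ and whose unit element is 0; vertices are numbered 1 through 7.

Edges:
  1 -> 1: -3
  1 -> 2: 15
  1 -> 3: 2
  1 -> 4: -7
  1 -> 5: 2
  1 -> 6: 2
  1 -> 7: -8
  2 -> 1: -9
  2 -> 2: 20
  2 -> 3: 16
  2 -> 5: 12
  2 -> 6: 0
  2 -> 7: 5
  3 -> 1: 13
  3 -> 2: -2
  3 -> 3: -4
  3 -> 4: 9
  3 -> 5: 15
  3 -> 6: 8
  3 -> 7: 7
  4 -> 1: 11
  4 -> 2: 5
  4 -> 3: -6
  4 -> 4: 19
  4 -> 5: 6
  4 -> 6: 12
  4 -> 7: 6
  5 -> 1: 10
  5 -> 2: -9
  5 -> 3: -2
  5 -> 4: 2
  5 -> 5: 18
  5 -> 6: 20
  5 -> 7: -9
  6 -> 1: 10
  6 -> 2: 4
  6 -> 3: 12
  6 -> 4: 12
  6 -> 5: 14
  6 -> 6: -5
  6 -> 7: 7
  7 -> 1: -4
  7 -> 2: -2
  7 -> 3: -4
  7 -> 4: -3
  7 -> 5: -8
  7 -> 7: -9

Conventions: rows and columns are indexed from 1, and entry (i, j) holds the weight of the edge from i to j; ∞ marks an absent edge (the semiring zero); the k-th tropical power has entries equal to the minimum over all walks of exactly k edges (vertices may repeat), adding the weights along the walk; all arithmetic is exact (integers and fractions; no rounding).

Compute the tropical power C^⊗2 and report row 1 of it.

C^⊗2:
  [-12, -10, -13, -11, -16, -3, -17]
  [-12, 3, -7, -16, -7, -7, -17]
  [-11, -6, -8, 4, -1, -2, -2]
  [-4, -8, -10, 3, -2, 2, -3]
  [-18, -11, -13, -12, -17, -9, -18]
  [-5, -1, 3, 3, -1, -10, -2]
  [-13, -17, -13, -12, -17, -2, -18]
Answer: row 1 of C^⊗2 = [-12, -10, -13, -11, -16, -3, -17]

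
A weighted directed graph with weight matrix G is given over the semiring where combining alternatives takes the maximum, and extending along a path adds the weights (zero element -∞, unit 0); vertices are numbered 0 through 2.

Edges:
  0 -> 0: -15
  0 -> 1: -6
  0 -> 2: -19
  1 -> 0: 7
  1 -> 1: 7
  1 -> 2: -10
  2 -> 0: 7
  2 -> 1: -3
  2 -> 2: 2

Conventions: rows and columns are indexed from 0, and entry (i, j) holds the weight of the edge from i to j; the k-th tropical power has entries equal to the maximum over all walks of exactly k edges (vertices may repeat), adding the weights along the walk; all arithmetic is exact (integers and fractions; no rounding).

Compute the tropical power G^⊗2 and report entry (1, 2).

G^⊗2:
  [1, 1, -16]
  [14, 14, -3]
  [9, 4, 4]
Key observation: the optimum is the walk 1->1->2, with weight 7 + (-10) = -3.
Optimal value attained by: walk 1->1->2.
Answer: (G^⊗2)[1][2] = -3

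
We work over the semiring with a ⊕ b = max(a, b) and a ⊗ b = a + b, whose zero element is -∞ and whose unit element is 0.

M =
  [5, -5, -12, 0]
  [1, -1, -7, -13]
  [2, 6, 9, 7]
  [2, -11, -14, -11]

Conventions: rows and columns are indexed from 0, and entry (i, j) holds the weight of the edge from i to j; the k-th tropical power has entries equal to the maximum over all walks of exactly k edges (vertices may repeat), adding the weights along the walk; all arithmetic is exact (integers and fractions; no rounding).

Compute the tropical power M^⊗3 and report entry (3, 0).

M^⊗2:
  [10, 0, -3, 5]
  [6, -1, 2, 1]
  [11, 15, 18, 16]
  [7, -3, -5, 2]
M^⊗3:
  [15, 5, 6, 10]
  [11, 8, 11, 9]
  [20, 24, 27, 25]
  [12, 2, 4, 7]
Key observation: the optimum is the walk 3->0->0->0, with weight 2 + 5 + 5 = 12.
Optimal value attained by: walk 3->0->0->0.
Answer: (M^⊗3)[3][0] = 12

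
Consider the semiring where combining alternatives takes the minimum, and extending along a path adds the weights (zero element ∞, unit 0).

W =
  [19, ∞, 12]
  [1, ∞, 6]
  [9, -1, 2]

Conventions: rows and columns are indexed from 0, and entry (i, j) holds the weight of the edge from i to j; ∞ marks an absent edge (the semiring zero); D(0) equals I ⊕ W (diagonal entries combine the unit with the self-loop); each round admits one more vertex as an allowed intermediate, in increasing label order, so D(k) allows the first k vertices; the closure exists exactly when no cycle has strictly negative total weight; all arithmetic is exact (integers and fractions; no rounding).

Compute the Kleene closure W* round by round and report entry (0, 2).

D(0):
  [0, ∞, 12]
  [1, 0, 6]
  [9, -1, 0]
D(1):
  [0, ∞, 12]
  [1, 0, 6]
  [9, -1, 0]
D(2):
  [0, ∞, 12]
  [1, 0, 6]
  [0, -1, 0]
D(3):
  [0, 11, 12]
  [1, 0, 6]
  [0, -1, 0]
Answer: W*[0][2] = 12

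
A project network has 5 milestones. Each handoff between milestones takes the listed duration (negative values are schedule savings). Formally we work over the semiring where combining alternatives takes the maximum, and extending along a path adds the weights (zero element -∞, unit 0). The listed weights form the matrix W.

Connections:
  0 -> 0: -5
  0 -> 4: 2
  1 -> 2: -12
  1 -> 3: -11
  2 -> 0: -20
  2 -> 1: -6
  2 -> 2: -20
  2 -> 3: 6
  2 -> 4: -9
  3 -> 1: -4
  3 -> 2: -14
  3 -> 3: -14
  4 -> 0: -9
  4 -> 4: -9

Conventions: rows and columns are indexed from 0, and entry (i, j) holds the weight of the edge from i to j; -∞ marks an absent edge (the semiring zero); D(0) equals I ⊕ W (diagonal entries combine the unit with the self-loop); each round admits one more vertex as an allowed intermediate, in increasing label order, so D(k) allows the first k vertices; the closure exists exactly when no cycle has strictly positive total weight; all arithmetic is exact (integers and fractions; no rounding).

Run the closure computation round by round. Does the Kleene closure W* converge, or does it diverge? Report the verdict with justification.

D(0):
  [0, -∞, -∞, -∞, 2]
  [-∞, 0, -12, -11, -∞]
  [-20, -6, 0, 6, -9]
  [-∞, -4, -14, 0, -∞]
  [-9, -∞, -∞, -∞, 0]
D(1):
  [0, -∞, -∞, -∞, 2]
  [-∞, 0, -12, -11, -∞]
  [-20, -6, 0, 6, -9]
  [-∞, -4, -14, 0, -∞]
  [-9, -∞, -∞, -∞, 0]
D(2):
  [0, -∞, -∞, -∞, 2]
  [-∞, 0, -12, -11, -∞]
  [-20, -6, 0, 6, -9]
  [-∞, -4, -14, 0, -∞]
  [-9, -∞, -∞, -∞, 0]
D(3):
  [0, -∞, -∞, -∞, 2]
  [-32, 0, -12, -6, -21]
  [-20, -6, 0, 6, -9]
  [-34, -4, -14, 0, -23]
  [-9, -∞, -∞, -∞, 0]
D(4):
  [0, -∞, -∞, -∞, 2]
  [-32, 0, -12, -6, -21]
  [-20, 2, 0, 6, -9]
  [-34, -4, -14, 0, -23]
  [-9, -∞, -∞, -∞, 0]
D(5):
  [0, -∞, -∞, -∞, 2]
  [-30, 0, -12, -6, -21]
  [-18, 2, 0, 6, -9]
  [-32, -4, -14, 0, -23]
  [-9, -∞, -∞, -∞, 0]
Key observation: every diagonal entry stays at the unit through all rounds, so no improving cycle exists.
Answer: CONVERGES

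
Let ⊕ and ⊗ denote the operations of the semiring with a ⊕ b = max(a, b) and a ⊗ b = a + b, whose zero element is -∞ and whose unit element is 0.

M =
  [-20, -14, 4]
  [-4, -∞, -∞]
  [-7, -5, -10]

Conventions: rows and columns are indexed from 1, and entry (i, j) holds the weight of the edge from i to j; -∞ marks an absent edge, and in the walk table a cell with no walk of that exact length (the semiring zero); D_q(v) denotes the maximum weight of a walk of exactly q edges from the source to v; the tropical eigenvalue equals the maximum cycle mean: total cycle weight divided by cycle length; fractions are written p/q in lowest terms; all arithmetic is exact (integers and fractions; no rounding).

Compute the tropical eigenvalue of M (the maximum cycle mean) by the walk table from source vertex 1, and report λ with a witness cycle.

q=0: [0, -∞, -∞]
q=1: [-20, -14, 4]
q=2: [-3, -1, -6]
q=3: [-5, -11, 1]
Optimal cycle mean attained by: cycle 1->3->1, total 4 + (-7), length 2.
Answer: λ = -3/2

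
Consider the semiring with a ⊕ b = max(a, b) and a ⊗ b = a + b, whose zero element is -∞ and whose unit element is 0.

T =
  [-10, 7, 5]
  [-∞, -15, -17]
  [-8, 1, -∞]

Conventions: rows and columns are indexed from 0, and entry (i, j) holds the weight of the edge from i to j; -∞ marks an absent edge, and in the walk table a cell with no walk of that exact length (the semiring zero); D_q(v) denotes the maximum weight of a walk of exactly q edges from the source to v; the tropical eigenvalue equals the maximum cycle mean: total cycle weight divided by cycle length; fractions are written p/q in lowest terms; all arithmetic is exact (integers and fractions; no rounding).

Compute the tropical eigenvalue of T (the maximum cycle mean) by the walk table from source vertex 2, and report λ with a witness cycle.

q=0: [-∞, -∞, 0]
q=1: [-8, 1, -∞]
q=2: [-18, -1, -3]
q=3: [-11, -2, -13]
Optimal cycle mean attained by: cycle 0->2->0, total 5 + (-8), length 2.
Answer: λ = -3/2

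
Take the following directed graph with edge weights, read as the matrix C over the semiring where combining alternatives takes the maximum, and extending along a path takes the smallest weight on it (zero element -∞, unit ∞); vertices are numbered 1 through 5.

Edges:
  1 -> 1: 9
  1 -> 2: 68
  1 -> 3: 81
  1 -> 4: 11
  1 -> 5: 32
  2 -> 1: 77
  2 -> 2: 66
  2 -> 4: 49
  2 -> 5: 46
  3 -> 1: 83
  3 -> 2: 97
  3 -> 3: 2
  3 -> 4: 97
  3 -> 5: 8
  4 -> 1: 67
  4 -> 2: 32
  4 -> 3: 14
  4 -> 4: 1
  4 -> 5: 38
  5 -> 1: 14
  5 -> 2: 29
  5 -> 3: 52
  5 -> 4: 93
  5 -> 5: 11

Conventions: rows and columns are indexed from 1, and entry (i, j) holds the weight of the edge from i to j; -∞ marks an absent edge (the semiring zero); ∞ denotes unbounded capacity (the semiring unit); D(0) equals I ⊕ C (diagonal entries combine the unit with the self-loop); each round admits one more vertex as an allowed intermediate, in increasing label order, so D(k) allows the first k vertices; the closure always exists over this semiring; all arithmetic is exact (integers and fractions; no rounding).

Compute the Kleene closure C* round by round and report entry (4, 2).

D(0):
  [∞, 68, 81, 11, 32]
  [77, ∞, -∞, 49, 46]
  [83, 97, ∞, 97, 8]
  [67, 32, 14, ∞, 38]
  [14, 29, 52, 93, ∞]
D(1):
  [∞, 68, 81, 11, 32]
  [77, ∞, 77, 49, 46]
  [83, 97, ∞, 97, 32]
  [67, 67, 67, ∞, 38]
  [14, 29, 52, 93, ∞]
D(2):
  [∞, 68, 81, 49, 46]
  [77, ∞, 77, 49, 46]
  [83, 97, ∞, 97, 46]
  [67, 67, 67, ∞, 46]
  [29, 29, 52, 93, ∞]
D(3):
  [∞, 81, 81, 81, 46]
  [77, ∞, 77, 77, 46]
  [83, 97, ∞, 97, 46]
  [67, 67, 67, ∞, 46]
  [52, 52, 52, 93, ∞]
D(4):
  [∞, 81, 81, 81, 46]
  [77, ∞, 77, 77, 46]
  [83, 97, ∞, 97, 46]
  [67, 67, 67, ∞, 46]
  [67, 67, 67, 93, ∞]
D(5):
  [∞, 81, 81, 81, 46]
  [77, ∞, 77, 77, 46]
  [83, 97, ∞, 97, 46]
  [67, 67, 67, ∞, 46]
  [67, 67, 67, 93, ∞]
Answer: C*[4][2] = 67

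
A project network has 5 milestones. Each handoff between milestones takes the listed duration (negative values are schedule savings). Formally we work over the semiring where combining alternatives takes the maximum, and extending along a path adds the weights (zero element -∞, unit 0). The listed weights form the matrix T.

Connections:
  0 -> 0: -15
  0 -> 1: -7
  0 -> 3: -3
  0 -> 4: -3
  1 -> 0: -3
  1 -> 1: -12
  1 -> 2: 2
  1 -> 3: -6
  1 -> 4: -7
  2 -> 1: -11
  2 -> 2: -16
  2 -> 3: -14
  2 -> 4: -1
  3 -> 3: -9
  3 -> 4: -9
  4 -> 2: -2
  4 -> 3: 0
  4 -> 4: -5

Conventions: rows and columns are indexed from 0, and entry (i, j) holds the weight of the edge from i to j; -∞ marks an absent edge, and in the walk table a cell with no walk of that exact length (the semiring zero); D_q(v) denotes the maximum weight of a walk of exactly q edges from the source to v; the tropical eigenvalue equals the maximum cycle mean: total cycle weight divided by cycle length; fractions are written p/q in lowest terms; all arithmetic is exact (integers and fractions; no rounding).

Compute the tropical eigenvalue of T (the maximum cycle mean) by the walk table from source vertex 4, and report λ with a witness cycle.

q=0: [-∞, -∞, -∞, -∞, 0]
q=1: [-∞, -∞, -2, 0, -5]
q=2: [-∞, -13, -7, -5, -3]
q=3: [-16, -18, -5, -3, -8]
q=4: [-21, -16, -10, -8, -6]
q=5: [-19, -21, -8, -6, -11]
Optimal cycle mean attained by: cycle 2->4->2, total (-1) + (-2), length 2.
Answer: λ = -3/2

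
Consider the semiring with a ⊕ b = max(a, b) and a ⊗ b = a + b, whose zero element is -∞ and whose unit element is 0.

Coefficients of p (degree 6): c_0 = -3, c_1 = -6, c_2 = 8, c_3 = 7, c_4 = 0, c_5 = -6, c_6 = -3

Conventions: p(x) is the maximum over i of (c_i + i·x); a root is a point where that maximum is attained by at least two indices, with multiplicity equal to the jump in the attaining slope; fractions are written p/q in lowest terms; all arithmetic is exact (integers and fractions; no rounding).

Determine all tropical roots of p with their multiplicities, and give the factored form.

hull edge (i=0, c=-3) to (i=2, c=8): slope 11/2, span 2
hull edge (i=2, c=8) to (i=3, c=7): slope -1, span 1
hull edge (i=3, c=7) to (i=6, c=-3): slope -10/3, span 3
Factored form: p(x) = -3 ⊗ (x ⊕ (-11/2)) ⊗ (x ⊕ (-11/2)) ⊗ (x ⊕ 1) ⊗ (x ⊕ 10/3) ⊗ (x ⊕ 10/3) ⊗ (x ⊕ 10/3)
Answer: roots = -11/2 (mult 2), 1 (mult 1), 10/3 (mult 3)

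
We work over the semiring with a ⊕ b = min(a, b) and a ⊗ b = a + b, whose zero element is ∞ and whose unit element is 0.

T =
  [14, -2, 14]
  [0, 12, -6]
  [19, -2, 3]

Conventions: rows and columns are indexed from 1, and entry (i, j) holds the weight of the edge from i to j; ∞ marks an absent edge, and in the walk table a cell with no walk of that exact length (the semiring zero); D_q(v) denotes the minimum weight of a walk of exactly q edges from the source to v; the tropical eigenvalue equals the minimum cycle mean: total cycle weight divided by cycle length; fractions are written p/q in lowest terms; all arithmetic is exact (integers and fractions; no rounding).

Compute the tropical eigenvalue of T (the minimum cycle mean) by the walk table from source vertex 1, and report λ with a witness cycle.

q=0: [0, ∞, ∞]
q=1: [14, -2, 14]
q=2: [-2, 10, -8]
q=3: [10, -10, -5]
Optimal cycle mean attained by: cycle 2->3->2, total (-6) + (-2), length 2.
Answer: λ = -4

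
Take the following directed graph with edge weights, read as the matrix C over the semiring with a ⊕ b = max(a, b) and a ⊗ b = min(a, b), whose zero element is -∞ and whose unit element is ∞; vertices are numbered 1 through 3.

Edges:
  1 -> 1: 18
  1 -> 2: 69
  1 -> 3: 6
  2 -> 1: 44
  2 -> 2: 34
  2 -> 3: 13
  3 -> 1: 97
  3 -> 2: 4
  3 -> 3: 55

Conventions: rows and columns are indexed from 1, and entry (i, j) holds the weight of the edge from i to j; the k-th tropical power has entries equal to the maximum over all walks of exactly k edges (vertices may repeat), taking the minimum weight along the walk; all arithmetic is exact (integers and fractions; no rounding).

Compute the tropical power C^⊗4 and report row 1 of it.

C^⊗2:
  [44, 34, 13]
  [34, 44, 13]
  [55, 69, 55]
C^⊗3:
  [34, 44, 13]
  [44, 34, 13]
  [55, 55, 55]
C^⊗4:
  [44, 34, 13]
  [34, 44, 13]
  [55, 55, 55]
Answer: row 1 of C^⊗4 = [44, 34, 13]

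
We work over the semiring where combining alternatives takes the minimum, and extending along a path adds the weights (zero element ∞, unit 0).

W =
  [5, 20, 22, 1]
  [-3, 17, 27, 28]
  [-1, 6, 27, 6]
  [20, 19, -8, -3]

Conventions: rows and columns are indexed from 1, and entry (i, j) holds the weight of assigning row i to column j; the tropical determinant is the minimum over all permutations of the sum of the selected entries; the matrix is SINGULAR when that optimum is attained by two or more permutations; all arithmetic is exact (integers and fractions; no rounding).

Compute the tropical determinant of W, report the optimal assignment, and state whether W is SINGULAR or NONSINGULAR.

σ = (1, 2, 3, 4): 5 + 17 + 27 + (-3) = 46
σ = (1, 2, 4, 3): 5 + 17 + 6 + (-8) = 20
σ = (1, 3, 2, 4): 5 + 27 + 6 + (-3) = 35
σ = (1, 3, 4, 2): 5 + 27 + 6 + 19 = 57
σ = (1, 4, 2, 3): 5 + 28 + 6 + (-8) = 31
σ = (1, 4, 3, 2): 5 + 28 + 27 + 19 = 79
σ = (2, 1, 3, 4): 20 + (-3) + 27 + (-3) = 41
σ = (2, 1, 4, 3): 20 + (-3) + 6 + (-8) = 15
σ = (2, 3, 1, 4): 20 + 27 + (-1) + (-3) = 43
σ = (2, 3, 4, 1): 20 + 27 + 6 + 20 = 73
σ = (2, 4, 1, 3): 20 + 28 + (-1) + (-8) = 39
σ = (2, 4, 3, 1): 20 + 28 + 27 + 20 = 95
σ = (3, 1, 2, 4): 22 + (-3) + 6 + (-3) = 22
σ = (3, 1, 4, 2): 22 + (-3) + 6 + 19 = 44
σ = (3, 2, 1, 4): 22 + 17 + (-1) + (-3) = 35
σ = (3, 2, 4, 1): 22 + 17 + 6 + 20 = 65
σ = (3, 4, 1, 2): 22 + 28 + (-1) + 19 = 68
σ = (3, 4, 2, 1): 22 + 28 + 6 + 20 = 76
σ = (4, 1, 2, 3): 1 + (-3) + 6 + (-8) = -4
σ = (4, 1, 3, 2): 1 + (-3) + 27 + 19 = 44
σ = (4, 2, 1, 3): 1 + 17 + (-1) + (-8) = 9
σ = (4, 2, 3, 1): 1 + 17 + 27 + 20 = 65
σ = (4, 3, 1, 2): 1 + 27 + (-1) + 19 = 46
σ = (4, 3, 2, 1): 1 + 27 + 6 + 20 = 54
Optimal value attained by: σ = (4, 1, 2, 3).
Answer: det⊕(W) = -4; verdict: NONSINGULAR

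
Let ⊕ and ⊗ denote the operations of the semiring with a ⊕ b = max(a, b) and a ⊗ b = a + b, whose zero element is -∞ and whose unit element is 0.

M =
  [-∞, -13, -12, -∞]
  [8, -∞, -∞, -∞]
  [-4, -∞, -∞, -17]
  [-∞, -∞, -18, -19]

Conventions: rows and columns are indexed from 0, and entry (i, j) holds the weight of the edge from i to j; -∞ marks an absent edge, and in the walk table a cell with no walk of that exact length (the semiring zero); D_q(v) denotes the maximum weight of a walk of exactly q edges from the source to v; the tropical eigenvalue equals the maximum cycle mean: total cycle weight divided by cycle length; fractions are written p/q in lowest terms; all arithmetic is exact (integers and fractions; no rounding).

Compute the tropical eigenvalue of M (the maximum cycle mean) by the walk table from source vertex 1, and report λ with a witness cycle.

q=0: [-∞, 0, -∞, -∞]
q=1: [8, -∞, -∞, -∞]
q=2: [-∞, -5, -4, -∞]
q=3: [3, -∞, -∞, -21]
q=4: [-∞, -10, -9, -40]
Optimal cycle mean attained by: cycle 0->1->0, total (-13) + 8, length 2.
Answer: λ = -5/2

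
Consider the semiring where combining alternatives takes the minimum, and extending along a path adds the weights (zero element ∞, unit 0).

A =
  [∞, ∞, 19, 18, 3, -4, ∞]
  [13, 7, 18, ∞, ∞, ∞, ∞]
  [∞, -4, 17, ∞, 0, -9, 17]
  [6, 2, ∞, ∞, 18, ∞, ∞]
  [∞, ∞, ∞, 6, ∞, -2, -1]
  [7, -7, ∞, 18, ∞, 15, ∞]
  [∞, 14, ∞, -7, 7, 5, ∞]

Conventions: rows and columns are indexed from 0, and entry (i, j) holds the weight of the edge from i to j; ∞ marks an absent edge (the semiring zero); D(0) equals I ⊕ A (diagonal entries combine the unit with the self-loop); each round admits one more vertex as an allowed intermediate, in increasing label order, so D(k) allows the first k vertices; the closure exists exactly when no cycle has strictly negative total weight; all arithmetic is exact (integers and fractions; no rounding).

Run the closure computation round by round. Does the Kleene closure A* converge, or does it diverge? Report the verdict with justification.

D(0):
  [0, ∞, 19, 18, 3, -4, ∞]
  [13, 0, 18, ∞, ∞, ∞, ∞]
  [∞, -4, 0, ∞, 0, -9, 17]
  [6, 2, ∞, 0, 18, ∞, ∞]
  [∞, ∞, ∞, 6, 0, -2, -1]
  [7, -7, ∞, 18, ∞, 0, ∞]
  [∞, 14, ∞, -7, 7, 5, 0]
D(1):
  [0, ∞, 19, 18, 3, -4, ∞]
  [13, 0, 18, 31, 16, 9, ∞]
  [∞, -4, 0, ∞, 0, -9, 17]
  [6, 2, 25, 0, 9, 2, ∞]
  [∞, ∞, ∞, 6, 0, -2, -1]
  [7, -7, 26, 18, 10, 0, ∞]
  [∞, 14, ∞, -7, 7, 5, 0]
D(2):
  [0, ∞, 19, 18, 3, -4, ∞]
  [13, 0, 18, 31, 16, 9, ∞]
  [9, -4, 0, 27, 0, -9, 17]
  [6, 2, 20, 0, 9, 2, ∞]
  [∞, ∞, ∞, 6, 0, -2, -1]
  [6, -7, 11, 18, 9, 0, ∞]
  [27, 14, 32, -7, 7, 5, 0]
D(3):
  [0, 15, 19, 18, 3, -4, 36]
  [13, 0, 18, 31, 16, 9, 35]
  [9, -4, 0, 27, 0, -9, 17]
  [6, 2, 20, 0, 9, 2, 37]
  [∞, ∞, ∞, 6, 0, -2, -1]
  [6, -7, 11, 18, 9, 0, 28]
  [27, 14, 32, -7, 7, 5, 0]
D(4):
  [0, 15, 19, 18, 3, -4, 36]
  [13, 0, 18, 31, 16, 9, 35]
  [9, -4, 0, 27, 0, -9, 17]
  [6, 2, 20, 0, 9, 2, 37]
  [12, 8, 26, 6, 0, -2, -1]
  [6, -7, 11, 18, 9, 0, 28]
  [-1, -5, 13, -7, 2, -5, 0]
D(5):
  [0, 11, 19, 9, 3, -4, 2]
  [13, 0, 18, 22, 16, 9, 15]
  [9, -4, 0, 6, 0, -9, -1]
  [6, 2, 20, 0, 9, 2, 8]
  [12, 8, 26, 6, 0, -2, -1]
  [6, -7, 11, 15, 9, 0, 8]
  [-1, -5, 13, -7, 2, -5, 0]
D(6):
  [0, -11, 7, 9, 3, -4, 2]
  [13, 0, 18, 22, 16, 9, 15]
  [-3, -16, 0, 6, 0, -9, -1]
  [6, -5, 13, 0, 9, 2, 8]
  [4, -9, 9, 6, 0, -2, -1]
  [6, -7, 11, 15, 9, 0, 8]
  [-1, -12, 6, -7, 2, -5, 0]
D(7):
  [0, -11, 7, -5, 3, -4, 2]
  [13, 0, 18, 8, 16, 9, 15]
  [-3, -16, 0, -8, 0, -9, -1]
  [6, -5, 13, 0, 9, 2, 8]
  [-2, -13, 5, -8, 0, -6, -1]
  [6, -7, 11, 1, 9, 0, 8]
  [-1, -12, 6, -7, 2, -5, 0]
Key observation: every diagonal entry stays at the unit through all rounds, so no improving cycle exists.
Answer: CONVERGES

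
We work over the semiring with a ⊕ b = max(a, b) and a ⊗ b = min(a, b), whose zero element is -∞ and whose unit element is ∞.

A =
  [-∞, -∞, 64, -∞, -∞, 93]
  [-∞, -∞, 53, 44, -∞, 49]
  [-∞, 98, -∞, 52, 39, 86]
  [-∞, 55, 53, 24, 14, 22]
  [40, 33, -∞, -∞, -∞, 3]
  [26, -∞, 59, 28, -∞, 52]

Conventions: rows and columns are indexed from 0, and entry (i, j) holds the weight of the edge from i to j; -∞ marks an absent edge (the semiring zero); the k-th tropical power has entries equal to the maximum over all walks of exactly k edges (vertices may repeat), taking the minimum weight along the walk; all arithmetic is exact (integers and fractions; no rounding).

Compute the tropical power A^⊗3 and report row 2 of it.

A^⊗2:
  [26, 64, 59, 52, 39, 64]
  [26, 53, 49, 52, 39, 53]
  [39, 52, 59, 44, 14, 52]
  [22, 53, 53, 52, 39, 53]
  [3, -∞, 40, 33, -∞, 40]
  [26, 59, 52, 52, 39, 59]
A^⊗3:
  [39, 59, 59, 52, 39, 59]
  [39, 52, 53, 49, 39, 52]
  [26, 59, 52, 52, 39, 59]
  [39, 53, 53, 52, 39, 53]
  [26, 40, 40, 40, 39, 40]
  [39, 52, 59, 52, 39, 52]
Answer: row 2 of A^⊗3 = [26, 59, 52, 52, 39, 59]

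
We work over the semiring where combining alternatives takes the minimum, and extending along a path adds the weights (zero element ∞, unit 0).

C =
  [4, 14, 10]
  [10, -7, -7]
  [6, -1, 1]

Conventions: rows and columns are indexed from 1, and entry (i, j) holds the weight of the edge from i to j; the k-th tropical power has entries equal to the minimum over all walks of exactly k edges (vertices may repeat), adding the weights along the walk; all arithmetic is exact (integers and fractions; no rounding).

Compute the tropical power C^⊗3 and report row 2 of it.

C^⊗2:
  [8, 7, 7]
  [-1, -14, -14]
  [7, -8, -8]
C^⊗3:
  [12, 0, 0]
  [-8, -21, -21]
  [-2, -15, -15]
Answer: row 2 of C^⊗3 = [-8, -21, -21]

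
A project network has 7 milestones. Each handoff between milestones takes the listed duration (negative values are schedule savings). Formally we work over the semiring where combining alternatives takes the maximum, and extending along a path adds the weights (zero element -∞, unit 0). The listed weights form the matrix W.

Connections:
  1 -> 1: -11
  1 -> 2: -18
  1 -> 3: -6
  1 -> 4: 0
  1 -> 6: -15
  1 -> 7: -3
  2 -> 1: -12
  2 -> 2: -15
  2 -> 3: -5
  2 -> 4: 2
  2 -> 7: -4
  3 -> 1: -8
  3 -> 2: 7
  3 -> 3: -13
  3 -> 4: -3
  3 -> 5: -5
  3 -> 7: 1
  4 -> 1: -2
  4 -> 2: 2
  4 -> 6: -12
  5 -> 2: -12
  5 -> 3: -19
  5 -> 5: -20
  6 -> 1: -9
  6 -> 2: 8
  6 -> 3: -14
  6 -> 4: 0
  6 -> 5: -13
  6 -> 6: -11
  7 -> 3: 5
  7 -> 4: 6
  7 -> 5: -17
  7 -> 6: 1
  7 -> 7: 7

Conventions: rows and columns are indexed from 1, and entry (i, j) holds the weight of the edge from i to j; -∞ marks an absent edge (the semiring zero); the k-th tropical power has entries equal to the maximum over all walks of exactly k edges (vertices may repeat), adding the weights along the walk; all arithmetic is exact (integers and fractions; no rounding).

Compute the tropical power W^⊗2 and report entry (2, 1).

W^⊗2:
  [-2, 2, 2, 3, -11, -2, 4]
  [0, 4, 1, 2, -10, -3, 3]
  [-5, -1, 6, 9, -16, 2, 8]
  [-10, -4, -3, 4, -25, -17, -2]
  [-24, -12, -17, -10, -24, -∞, -16]
  [-2, 2, 3, 10, -19, -12, 4]
  [4, 12, 12, 13, 0, 8, 14]
Key observation: the optimum is the walk 2->4->1, with weight 2 + (-2) = 0.
Optimal value attained by: walk 2->4->1.
Answer: (W^⊗2)[2][1] = 0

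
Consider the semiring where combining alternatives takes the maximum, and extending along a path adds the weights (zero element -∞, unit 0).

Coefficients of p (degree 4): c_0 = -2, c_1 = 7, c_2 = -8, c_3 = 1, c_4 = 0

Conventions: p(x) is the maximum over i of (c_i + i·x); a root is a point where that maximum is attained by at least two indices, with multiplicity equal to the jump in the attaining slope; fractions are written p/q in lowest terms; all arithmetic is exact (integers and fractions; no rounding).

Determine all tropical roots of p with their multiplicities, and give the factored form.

hull edge (i=0, c=-2) to (i=1, c=7): slope 9, span 1
hull edge (i=1, c=7) to (i=4, c=0): slope -7/3, span 3
Factored form: p(x) = 0 ⊗ (x ⊕ (-9)) ⊗ (x ⊕ 7/3) ⊗ (x ⊕ 7/3) ⊗ (x ⊕ 7/3)
Answer: roots = -9 (mult 1), 7/3 (mult 3)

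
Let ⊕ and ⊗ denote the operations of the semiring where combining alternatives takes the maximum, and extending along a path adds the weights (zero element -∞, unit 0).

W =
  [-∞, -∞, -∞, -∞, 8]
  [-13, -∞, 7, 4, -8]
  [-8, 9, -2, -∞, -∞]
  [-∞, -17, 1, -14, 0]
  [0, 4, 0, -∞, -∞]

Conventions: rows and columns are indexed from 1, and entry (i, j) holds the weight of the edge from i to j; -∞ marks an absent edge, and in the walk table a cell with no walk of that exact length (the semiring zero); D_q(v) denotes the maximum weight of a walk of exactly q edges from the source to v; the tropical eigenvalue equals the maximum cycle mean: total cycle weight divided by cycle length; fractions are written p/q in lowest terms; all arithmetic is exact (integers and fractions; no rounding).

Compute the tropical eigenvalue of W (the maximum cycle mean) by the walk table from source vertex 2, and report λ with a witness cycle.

q=0: [-∞, 0, -∞, -∞, -∞]
q=1: [-13, -∞, 7, 4, -8]
q=2: [-1, 16, 5, -10, 4]
q=3: [4, 14, 23, 20, 8]
q=4: [15, 32, 21, 18, 20]
q=5: [20, 30, 39, 36, 24]
Optimal cycle mean attained by: cycle 2->3->2, total 7 + 9, length 2.
Answer: λ = 8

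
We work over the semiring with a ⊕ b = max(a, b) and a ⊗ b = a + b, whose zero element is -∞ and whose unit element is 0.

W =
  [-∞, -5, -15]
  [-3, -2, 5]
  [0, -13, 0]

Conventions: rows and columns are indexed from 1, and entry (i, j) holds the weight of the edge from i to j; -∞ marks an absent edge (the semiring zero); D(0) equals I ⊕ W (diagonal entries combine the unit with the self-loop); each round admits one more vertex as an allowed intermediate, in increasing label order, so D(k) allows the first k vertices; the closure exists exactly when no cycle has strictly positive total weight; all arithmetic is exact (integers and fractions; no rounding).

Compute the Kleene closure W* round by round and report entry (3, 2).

D(0):
  [0, -5, -15]
  [-3, 0, 5]
  [0, -13, 0]
D(1):
  [0, -5, -15]
  [-3, 0, 5]
  [0, -5, 0]
D(2):
  [0, -5, 0]
  [-3, 0, 5]
  [0, -5, 0]
D(3):
  [0, -5, 0]
  [5, 0, 5]
  [0, -5, 0]
Answer: W*[3][2] = -5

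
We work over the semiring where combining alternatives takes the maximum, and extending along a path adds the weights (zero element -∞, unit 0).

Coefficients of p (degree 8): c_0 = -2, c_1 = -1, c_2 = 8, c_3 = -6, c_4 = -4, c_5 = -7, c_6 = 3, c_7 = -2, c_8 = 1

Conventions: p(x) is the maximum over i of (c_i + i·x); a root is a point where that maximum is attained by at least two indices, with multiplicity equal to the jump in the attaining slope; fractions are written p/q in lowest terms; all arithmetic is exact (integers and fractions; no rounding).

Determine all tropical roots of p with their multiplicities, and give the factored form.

hull edge (i=0, c=-2) to (i=2, c=8): slope 5, span 2
hull edge (i=2, c=8) to (i=8, c=1): slope -7/6, span 6
Factored form: p(x) = 1 ⊗ (x ⊕ (-5)) ⊗ (x ⊕ (-5)) ⊗ (x ⊕ 7/6) ⊗ (x ⊕ 7/6) ⊗ (x ⊕ 7/6) ⊗ (x ⊕ 7/6) ⊗ (x ⊕ 7/6) ⊗ (x ⊕ 7/6)
Answer: roots = -5 (mult 2), 7/6 (mult 6)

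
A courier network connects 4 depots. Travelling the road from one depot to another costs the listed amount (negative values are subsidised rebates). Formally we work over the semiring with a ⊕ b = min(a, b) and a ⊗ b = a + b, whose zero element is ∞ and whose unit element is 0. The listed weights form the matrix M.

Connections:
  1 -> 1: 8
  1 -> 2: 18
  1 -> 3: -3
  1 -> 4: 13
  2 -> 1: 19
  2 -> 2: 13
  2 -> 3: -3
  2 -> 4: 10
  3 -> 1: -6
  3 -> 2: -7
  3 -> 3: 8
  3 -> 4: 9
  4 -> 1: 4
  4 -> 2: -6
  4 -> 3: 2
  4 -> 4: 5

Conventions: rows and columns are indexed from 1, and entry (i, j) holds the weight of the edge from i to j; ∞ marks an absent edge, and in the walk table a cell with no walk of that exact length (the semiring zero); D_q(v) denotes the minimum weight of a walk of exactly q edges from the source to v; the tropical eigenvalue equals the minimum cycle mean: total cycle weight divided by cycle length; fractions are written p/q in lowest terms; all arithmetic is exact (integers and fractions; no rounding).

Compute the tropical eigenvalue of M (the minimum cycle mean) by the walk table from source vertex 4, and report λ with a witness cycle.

q=0: [∞, ∞, ∞, 0]
q=1: [4, -6, 2, 5]
q=2: [-4, -5, -9, 4]
q=3: [-15, -16, -8, 0]
q=4: [-14, -15, -19, -6]
Optimal cycle mean attained by: cycle 2->3->2, total (-3) + (-7), length 2.
Answer: λ = -5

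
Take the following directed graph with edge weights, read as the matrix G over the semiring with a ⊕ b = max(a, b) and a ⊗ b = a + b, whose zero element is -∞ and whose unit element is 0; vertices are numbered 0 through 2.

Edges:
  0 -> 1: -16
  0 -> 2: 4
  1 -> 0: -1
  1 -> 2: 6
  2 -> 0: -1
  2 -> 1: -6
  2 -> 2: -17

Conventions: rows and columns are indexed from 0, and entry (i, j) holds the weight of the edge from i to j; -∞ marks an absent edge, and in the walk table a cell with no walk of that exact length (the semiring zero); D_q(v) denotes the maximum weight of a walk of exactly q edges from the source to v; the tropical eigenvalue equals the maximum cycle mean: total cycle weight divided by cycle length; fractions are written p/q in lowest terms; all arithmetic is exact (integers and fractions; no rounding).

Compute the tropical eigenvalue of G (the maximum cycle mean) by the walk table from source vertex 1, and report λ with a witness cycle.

q=0: [-∞, 0, -∞]
q=1: [-1, -∞, 6]
q=2: [5, 0, 3]
q=3: [2, -3, 9]
Optimal cycle mean attained by: cycle 0->2->0, total 4 + (-1), length 2.
Answer: λ = 3/2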